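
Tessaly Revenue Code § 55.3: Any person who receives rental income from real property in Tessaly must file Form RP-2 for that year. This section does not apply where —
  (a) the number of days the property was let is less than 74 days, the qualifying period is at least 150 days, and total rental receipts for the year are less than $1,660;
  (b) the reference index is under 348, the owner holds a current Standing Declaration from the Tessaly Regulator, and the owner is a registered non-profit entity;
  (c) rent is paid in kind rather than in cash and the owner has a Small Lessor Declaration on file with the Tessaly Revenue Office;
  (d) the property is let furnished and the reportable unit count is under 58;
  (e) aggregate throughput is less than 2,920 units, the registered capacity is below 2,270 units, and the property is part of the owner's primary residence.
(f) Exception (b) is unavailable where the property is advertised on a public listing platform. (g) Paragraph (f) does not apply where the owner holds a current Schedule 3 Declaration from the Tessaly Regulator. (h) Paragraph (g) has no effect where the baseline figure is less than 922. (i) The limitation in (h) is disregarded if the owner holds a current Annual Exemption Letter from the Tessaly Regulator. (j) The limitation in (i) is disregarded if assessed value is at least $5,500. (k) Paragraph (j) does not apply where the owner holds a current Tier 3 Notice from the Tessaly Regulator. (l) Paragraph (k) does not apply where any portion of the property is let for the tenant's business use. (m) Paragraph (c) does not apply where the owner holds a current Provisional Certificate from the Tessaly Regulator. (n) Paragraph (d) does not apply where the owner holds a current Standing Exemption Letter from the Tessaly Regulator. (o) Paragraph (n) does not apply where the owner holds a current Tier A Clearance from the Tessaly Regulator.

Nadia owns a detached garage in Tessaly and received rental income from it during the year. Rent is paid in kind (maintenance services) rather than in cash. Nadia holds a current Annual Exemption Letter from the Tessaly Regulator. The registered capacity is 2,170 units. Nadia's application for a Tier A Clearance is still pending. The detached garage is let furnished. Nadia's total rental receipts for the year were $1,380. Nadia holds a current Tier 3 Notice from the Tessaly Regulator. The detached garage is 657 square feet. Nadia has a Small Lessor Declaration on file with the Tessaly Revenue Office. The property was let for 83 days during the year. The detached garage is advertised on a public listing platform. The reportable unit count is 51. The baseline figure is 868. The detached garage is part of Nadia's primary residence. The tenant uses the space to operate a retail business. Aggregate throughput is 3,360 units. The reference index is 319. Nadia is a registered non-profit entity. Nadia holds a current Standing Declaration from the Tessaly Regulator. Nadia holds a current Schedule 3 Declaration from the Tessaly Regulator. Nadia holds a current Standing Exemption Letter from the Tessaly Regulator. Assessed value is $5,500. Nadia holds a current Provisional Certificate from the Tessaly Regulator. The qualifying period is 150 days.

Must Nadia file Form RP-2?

Yes — Nadia must file Form RP-2.

Exception (a) fails — the number of days the property was let is 83 days, not less than 74 days.
Exception (b): the reference index is 319, under the 348 limit; a current Standing Declaration is held; Nadia is a registered non-profit — every condition holds. But: (f) operates against (b): the property is publicly advertised. (g) applies (a current Schedule 3 Declaration is held), but is set aside by (h): (h) is engaged — the baseline figure is 868, less than the 922 limit. (i) applies (a current Annual Exemption Letter is held), but is set aside by (j): (j) operates against (i): assessed value is $5,500, meeting the $5,500 threshold. (k) is engaged (a current Tier 3 Notice is held), but is itself disapplied by (l): (l) applies — the space is let for business use. Exception (b) does not apply.
Exception (c) is satisfied on its face — rent is paid in kind; a Small Lessor Declaration is on file. However, paragraph (m) must be considered: (m) is engaged — a current Provisional Certificate is held. Exception (c) does not apply.
All of (d)'s requirements are met (the property is let furnished; the reportable unit count is 51, under the 58 limit). Turning to paragraphs (n)–(o): (n) is triggered — a current Standing Exemption Letter is held. (o) is not engaged (no current Tier A Clearance is held), so (n) stands. Exception (d) does not apply.
Exception (e) requires that aggregate throughput is less than 2,920 units; but aggregate throughput is 3,360 units, not less than 2,920 units, so (e) is unavailable.
No exception is made out. Nadia falls within the general rule.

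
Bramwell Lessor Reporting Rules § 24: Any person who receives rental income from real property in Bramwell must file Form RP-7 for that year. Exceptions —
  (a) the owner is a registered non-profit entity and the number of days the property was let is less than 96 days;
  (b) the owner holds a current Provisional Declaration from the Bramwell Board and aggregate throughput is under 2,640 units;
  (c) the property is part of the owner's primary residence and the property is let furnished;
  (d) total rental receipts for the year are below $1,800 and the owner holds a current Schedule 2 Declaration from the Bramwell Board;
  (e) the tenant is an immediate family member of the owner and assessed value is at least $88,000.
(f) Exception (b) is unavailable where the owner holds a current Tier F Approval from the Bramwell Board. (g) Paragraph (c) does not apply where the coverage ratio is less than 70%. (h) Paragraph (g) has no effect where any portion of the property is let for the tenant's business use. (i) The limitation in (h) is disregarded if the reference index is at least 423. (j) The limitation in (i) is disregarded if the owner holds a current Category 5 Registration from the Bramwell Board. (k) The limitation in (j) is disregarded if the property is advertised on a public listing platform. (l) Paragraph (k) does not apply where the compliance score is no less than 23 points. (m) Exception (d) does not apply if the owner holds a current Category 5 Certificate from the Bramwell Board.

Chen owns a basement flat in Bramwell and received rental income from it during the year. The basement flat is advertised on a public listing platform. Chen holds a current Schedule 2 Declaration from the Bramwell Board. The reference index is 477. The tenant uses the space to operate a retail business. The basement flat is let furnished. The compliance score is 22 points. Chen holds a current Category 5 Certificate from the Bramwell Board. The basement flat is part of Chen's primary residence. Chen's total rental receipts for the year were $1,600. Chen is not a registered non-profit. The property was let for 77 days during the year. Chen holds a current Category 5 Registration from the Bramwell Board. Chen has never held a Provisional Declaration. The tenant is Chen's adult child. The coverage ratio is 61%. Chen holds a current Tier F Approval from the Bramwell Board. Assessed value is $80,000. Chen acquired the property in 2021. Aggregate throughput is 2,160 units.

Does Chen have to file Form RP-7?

Yes — Chen must file Form RP-7.

Exception (a) requires that the owner is a registered non-profit entity; but Chen is not a registered non-profit, so (a) is unavailable.
Exception (b) requires that the owner holds a current Provisional Declaration from the Bramwell Board; but no current Provisional Declaration is held, so (b) is unavailable.
Exception (c) is satisfied on its face — the basement flat is part of the primary residence; the property is let furnished. Turning to paragraphs (g)–(l): (g) operates against (c): the coverage ratio is 61%, less than the 70% limit. (h) applies (the space is let for business use), but is displaced by (i): (i) operates against (h): the reference index is 477, meeting the 423 threshold. (j) would limit (i) — a current Category 5 Registration is held — but (k) sets (j) aside: (k) applies — the property is publicly advertised. (l) does not operate here (the compliance score is 22 points, short of 23 points), so (k) stands. So (c) is unavailable.
All of (d)'s requirements are met (total rental receipts for the year are $1,600, below the $1,800 limit; a current Schedule 2 Declaration is held). But applying paragraph (m): (m) operates against (d): a current Category 5 Certificate is held. (d) is therefore removed.
Exception (e) does not apply: assessed value is $80,000, short of $88,000.
None of the exceptions is available; § 24 applies in full.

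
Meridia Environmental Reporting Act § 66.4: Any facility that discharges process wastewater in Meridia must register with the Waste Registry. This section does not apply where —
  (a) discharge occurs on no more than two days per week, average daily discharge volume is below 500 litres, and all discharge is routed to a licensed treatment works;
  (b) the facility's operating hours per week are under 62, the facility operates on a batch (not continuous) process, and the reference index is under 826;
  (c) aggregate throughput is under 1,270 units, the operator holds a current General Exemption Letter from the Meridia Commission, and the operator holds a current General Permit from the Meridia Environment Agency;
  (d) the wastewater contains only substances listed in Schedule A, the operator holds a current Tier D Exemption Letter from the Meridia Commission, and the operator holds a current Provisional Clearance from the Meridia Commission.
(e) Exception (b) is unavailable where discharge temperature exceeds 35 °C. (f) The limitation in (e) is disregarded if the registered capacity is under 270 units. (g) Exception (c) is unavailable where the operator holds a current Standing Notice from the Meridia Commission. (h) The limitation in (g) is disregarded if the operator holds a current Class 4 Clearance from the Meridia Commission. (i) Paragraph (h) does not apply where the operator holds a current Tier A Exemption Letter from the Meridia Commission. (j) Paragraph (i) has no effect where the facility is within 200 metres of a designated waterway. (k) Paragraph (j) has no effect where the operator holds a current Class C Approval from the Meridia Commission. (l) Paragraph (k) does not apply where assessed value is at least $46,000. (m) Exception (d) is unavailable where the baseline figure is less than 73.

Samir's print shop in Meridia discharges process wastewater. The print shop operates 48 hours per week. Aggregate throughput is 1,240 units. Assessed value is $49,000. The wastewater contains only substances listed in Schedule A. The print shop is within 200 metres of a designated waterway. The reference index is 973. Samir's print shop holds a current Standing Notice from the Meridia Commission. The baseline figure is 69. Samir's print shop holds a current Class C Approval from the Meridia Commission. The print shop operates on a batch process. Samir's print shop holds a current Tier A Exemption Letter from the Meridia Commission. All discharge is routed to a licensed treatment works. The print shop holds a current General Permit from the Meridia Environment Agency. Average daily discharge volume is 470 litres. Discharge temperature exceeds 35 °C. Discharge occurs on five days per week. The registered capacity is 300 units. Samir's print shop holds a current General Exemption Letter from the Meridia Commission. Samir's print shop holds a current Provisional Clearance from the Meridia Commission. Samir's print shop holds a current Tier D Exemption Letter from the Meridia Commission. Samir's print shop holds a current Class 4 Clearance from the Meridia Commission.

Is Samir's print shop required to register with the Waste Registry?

Exception (a) requires that discharge occurs on no more than two days per week; but discharge occurs on five days per week, so (a) is unavailable.
Exception (b) requires that the reference index is under 826; but the reference index is 973, not under 826, so (b) is unavailable.
Exception (c) is satisfied on its face — aggregate throughput is 1,240 units, under the 1,270 units limit; a current General Exemption Letter is held; a current General Permit is held. Under paragraphs (g)–(l): (g) is engaged (a current Standing Notice is held), but is overridden by (h): (h) is triggered — a current Class 4 Clearance is held. (i) would limit (h) — a current Tier A Exemption Letter is held — but (j) sets (i) aside: (j) operates — the print shop is within 200 m of a designated waterway. (k) operates (a current Class C Approval is held), but is overridden by (l): (l) operates — assessed value is $49,000, meeting the $46,000 threshold. (c) remains available.
Exception (d): the wastewater is Schedule-A-only; a current Tier D Exemption Letter is held; a current Provisional Clearance is held — every condition holds. Turning to paragraph (m): (m) is engaged — the baseline figure is 69, less than the 73 limit. So (d) is unavailable.

No — exception (c) applies; Samir's print shop is not required to register with the Waste Registry.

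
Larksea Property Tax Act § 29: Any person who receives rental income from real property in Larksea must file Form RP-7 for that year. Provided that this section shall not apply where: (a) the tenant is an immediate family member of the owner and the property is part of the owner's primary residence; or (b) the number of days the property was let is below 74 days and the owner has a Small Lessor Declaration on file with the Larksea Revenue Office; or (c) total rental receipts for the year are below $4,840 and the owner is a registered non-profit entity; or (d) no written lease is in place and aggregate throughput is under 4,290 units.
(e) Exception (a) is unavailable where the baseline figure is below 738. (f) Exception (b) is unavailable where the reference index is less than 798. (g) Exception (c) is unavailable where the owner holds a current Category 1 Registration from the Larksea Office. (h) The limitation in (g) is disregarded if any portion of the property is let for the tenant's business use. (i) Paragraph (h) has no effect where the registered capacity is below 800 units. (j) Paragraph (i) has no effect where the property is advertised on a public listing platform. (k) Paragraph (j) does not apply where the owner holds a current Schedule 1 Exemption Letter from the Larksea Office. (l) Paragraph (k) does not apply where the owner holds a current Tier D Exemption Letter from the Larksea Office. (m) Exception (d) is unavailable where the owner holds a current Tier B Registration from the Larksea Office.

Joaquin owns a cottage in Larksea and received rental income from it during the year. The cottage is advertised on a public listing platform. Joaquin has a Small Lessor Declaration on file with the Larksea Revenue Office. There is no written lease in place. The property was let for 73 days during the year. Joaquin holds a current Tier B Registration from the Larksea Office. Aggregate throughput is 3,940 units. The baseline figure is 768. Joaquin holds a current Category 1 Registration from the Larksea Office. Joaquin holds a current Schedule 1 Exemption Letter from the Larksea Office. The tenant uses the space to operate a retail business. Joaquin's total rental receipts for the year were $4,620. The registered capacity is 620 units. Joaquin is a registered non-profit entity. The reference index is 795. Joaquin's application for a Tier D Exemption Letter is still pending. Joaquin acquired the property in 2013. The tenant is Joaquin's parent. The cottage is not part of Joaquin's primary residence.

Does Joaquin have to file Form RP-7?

Yes — Joaquin must file Form RP-7.

Exception (a) fails — the cottage is not part of the primary residence.
Exception (b) is satisfied on its face — the number of days the property was let is 73 days, below the 74 days limit; a Small Lessor Declaration is on file. Turning to paragraph (f): (f) operates against (b): the reference index is 795, less than the 798 limit. So (b) is unavailable.
Exception (c)'s conditions are all satisfied: total rental receipts for the year are $4,620, below the $4,840 limit; Joaquin is a registered non-profit. Turning to paragraphs (g)–(l): (g) is engaged — a current Category 1 Registration is held. (h) operates (the space is let for business use), but is overridden by (i): (i) operates against (h): the registered capacity is 620 units, below the 800 units limit. (j) would limit (i) — the property is publicly advertised — but (k) sets (j) aside: (k) operates against (j): a current Schedule 1 Exemption Letter is held. (l), which would lift (k), is inapplicable — there is no Tier D Exemption Letter in force. Exception (c) does not apply.
Exception (d): there is no written lease; aggregate throughput is 3,940 units, under the 4,290 units limit — every condition holds. But: (m) operates against (d): a current Tier B Registration is held. Exception (d) does not apply.
No exception is made out. Joaquin falls within the general rule.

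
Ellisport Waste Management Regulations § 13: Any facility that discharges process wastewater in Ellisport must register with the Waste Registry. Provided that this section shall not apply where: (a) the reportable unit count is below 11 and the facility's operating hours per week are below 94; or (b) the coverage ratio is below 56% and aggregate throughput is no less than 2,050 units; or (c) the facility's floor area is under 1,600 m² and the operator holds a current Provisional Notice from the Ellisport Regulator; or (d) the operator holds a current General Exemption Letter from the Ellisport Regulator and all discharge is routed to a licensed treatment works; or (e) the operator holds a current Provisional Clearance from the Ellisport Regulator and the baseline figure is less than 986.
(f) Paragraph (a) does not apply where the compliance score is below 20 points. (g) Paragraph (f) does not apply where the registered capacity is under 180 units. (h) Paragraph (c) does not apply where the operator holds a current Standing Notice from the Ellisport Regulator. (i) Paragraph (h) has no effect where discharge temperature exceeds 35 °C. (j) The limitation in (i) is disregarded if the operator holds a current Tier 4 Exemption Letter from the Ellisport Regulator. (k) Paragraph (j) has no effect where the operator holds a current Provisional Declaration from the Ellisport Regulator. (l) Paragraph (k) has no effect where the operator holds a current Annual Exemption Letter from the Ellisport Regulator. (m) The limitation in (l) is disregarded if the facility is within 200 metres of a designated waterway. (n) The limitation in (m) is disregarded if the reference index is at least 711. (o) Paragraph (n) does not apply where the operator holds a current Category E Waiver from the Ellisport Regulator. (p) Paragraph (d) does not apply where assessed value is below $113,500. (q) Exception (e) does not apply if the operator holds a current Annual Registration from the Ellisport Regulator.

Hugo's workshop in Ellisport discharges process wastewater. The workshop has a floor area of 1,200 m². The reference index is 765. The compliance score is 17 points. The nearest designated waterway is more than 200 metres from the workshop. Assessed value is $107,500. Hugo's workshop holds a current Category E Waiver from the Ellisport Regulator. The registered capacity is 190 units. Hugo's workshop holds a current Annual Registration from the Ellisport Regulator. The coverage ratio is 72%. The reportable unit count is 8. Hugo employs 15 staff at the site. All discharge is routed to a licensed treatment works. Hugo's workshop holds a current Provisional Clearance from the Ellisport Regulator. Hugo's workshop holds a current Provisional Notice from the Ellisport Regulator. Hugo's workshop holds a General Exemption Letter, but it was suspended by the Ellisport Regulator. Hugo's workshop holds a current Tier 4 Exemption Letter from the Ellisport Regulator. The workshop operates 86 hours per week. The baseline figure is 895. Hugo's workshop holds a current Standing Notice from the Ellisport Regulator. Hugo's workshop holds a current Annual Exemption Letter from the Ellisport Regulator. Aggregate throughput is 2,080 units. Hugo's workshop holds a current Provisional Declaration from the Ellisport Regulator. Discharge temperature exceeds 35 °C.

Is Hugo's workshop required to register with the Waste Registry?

Exception (a): the reportable unit count is 8, below the 11 limit; the facility's operating hours per week are 86, below the 94 limit — every condition holds. Turning to paragraphs (f)–(g): (f) operates against (a): the compliance score is 17 points, below the 20 points limit. (g), which would lift (f), is not triggered — the registered capacity is 190 units, not under 180 units. Exception (a) does not apply.
Exception (b) requires that the coverage ratio is below 56%; but the coverage ratio is 72%, not below 56%, so (b) is unavailable.
All of (c)'s requirements are met (the facility's floor area is 1,200 m², under the 1,600 m² limit; a current Provisional Notice is held). However, paragraphs (h)–(o) must be considered: (h) is triggered — a current Standing Notice is held. (i) operates (discharge temperature exceeds 35 °C), but is itself disapplied by (j): (j) operates — a current Tier 4 Exemption Letter is held. (k) applies (a current Provisional Declaration is held), but is set aside by (l): (l) operates — a current Annual Exemption Letter is held. (m), which would lift (l), is not engaged — the workshop is more than 200 m from any designated waterway. (c) is therefore removed.
Exception (d) does not apply: there is no General Exemption Letter in force.
All of (e)'s requirements are met (a current Provisional Clearance is held; the baseline figure is 895, less than the 986 limit). However, paragraph (q) must be considered: (q) operates against (e): a current Annual Registration is held. (e) is therefore removed.
Every exception is unavailable, so the rule governs.

Yes — Hugo's workshop must register with the Waste Registry.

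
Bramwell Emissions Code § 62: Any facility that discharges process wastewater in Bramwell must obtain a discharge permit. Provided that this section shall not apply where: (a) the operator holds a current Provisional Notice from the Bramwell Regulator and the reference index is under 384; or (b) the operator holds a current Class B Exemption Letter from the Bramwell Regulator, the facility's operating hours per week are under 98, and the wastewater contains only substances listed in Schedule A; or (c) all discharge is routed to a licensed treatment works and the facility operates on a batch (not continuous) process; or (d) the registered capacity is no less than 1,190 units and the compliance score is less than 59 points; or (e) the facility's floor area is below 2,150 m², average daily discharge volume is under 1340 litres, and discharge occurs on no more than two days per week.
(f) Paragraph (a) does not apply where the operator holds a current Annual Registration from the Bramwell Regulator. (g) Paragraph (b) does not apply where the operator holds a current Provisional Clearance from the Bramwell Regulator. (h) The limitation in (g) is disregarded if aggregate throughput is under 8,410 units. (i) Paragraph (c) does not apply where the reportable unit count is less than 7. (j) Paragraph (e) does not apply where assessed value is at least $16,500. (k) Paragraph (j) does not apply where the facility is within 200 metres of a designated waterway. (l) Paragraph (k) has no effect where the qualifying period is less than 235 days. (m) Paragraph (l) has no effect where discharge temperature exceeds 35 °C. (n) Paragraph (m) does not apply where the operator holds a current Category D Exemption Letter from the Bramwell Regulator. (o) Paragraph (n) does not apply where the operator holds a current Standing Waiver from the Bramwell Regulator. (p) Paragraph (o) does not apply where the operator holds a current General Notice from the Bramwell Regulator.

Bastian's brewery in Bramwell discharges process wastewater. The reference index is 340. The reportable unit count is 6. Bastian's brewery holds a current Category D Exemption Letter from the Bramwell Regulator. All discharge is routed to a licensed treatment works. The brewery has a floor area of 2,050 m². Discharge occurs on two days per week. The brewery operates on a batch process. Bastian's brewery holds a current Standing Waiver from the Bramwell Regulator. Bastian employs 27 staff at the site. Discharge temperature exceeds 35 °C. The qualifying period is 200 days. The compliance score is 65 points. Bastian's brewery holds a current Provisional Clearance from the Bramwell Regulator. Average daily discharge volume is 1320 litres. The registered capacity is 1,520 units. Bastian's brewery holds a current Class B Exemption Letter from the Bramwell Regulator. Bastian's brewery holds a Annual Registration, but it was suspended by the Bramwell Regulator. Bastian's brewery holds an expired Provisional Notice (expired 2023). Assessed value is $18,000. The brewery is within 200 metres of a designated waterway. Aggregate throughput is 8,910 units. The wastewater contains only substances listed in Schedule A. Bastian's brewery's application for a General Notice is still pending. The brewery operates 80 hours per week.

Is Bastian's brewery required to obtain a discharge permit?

No — exception (e) applies; Bastian's brewery is not required to obtain a discharge permit.

Exception (a) fails — no current Provisional Notice is held.
Exception (b)'s conditions are all satisfied: a current Class B Exemption Letter is held; the facility's operating hours per week are 80, under the 98 limit; the wastewater is Schedule-A-only. But: (g) is engaged — a current Provisional Clearance is held. (h) is not engaged (aggregate throughput is 8,910 units, not under 8,410 units), so (g) stands. So (b) is unavailable.
Exception (c): discharge is routed to a licensed treatment works; the facility operates on a batch process — every condition holds. Turning to paragraph (i): (i) operates against (c): the reportable unit count is 6, less than the 7 limit. Exception (c) does not apply.
Exception (d) does not apply: the compliance score is 65 points, not less than 59 points.
Exception (e): the facility's floor area is 2,050 m², below the 2,150 m² limit; average daily discharge volume is 1320 litres, under the 1340 litres limit; discharge occurs on no more than two days per week — every condition holds. Under paragraphs (j)–(p): (j) would limit (e) — assessed value is $18,000, meeting the $16,500 threshold — but (k) sets (j) aside: (k) operates against (j): the brewery is within 200 m of a designated waterway. (l) would limit (k) — the qualifying period is 200 days, less than the 235 days limit — but (m) sets (l) aside: (m) is engaged — discharge temperature exceeds 35 °C. (n) applies (a current Category D Exemption Letter is held), but is displaced by (o): (o) operates against (n): a current Standing Waiver is held. (p) is inapplicable (the General Notice is not current), so (o) stands. (e) remains available.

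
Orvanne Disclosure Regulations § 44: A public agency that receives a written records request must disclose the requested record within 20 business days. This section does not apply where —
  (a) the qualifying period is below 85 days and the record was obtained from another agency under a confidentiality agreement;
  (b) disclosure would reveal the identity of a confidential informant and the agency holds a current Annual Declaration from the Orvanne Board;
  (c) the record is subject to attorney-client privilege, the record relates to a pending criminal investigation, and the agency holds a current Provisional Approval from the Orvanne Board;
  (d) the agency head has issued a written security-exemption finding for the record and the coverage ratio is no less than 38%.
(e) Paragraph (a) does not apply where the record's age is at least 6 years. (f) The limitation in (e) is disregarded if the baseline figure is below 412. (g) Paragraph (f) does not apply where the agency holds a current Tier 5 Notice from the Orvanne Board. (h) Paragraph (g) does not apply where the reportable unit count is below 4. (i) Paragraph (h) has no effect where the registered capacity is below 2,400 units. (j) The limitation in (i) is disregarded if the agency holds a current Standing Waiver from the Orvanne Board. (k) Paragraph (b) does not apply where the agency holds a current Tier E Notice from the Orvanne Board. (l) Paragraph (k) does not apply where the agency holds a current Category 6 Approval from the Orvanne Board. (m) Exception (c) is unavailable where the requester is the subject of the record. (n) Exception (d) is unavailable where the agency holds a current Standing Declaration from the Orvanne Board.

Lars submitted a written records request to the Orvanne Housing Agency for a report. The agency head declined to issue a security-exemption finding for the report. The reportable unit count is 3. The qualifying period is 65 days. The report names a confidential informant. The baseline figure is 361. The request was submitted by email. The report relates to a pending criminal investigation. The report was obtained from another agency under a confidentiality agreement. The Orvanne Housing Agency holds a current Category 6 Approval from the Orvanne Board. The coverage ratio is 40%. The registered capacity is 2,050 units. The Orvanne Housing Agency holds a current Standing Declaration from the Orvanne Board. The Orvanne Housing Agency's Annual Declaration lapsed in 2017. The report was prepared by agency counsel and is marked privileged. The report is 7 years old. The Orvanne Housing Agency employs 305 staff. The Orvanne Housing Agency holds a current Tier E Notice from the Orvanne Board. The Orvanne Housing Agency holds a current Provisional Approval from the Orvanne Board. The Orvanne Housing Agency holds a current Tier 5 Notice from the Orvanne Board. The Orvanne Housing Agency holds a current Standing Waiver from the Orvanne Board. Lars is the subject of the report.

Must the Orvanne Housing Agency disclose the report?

No — exception (a) applies; the Orvanne Housing Agency is not required to disclose the report.

Exception (a)'s conditions are all satisfied: the qualifying period is 65 days, below the 85 days limit; the report was obtained under a confidentiality agreement. Under paragraphs (e)–(j): (e) is engaged (the record's age is 7 years, meeting the 6 years threshold), but is itself disapplied by (f): (f) operates — the baseline figure is 361, below the 412 limit. (g) applies (a current Tier 5 Notice is held), but yields to (h): (h) is engaged — the reportable unit count is 3, below the 4 limit. (i) would limit (h) — the registered capacity is 2,050 units, below the 2,400 units limit — but (j) sets (i) aside: (j) is engaged — a current Standing Waiver is held. Exception (a) stands.
Exception (b) requires that the agency holds a current Annual Declaration from the Orvanne Board; but no current Annual Declaration is held, so (b) is unavailable.
Exception (c)'s conditions are all satisfied: the report is privileged; the report relates to a pending investigation; a current Provisional Approval is held. However, paragraph (m) must be considered: (m) operates against (c): Lars is the subject of the report. (c) is therefore removed.
Exception (d) requires that the agency head has issued a written security-exemption finding for the record; but the agency head declined to issue a security-exemption finding, so (d) is unavailable.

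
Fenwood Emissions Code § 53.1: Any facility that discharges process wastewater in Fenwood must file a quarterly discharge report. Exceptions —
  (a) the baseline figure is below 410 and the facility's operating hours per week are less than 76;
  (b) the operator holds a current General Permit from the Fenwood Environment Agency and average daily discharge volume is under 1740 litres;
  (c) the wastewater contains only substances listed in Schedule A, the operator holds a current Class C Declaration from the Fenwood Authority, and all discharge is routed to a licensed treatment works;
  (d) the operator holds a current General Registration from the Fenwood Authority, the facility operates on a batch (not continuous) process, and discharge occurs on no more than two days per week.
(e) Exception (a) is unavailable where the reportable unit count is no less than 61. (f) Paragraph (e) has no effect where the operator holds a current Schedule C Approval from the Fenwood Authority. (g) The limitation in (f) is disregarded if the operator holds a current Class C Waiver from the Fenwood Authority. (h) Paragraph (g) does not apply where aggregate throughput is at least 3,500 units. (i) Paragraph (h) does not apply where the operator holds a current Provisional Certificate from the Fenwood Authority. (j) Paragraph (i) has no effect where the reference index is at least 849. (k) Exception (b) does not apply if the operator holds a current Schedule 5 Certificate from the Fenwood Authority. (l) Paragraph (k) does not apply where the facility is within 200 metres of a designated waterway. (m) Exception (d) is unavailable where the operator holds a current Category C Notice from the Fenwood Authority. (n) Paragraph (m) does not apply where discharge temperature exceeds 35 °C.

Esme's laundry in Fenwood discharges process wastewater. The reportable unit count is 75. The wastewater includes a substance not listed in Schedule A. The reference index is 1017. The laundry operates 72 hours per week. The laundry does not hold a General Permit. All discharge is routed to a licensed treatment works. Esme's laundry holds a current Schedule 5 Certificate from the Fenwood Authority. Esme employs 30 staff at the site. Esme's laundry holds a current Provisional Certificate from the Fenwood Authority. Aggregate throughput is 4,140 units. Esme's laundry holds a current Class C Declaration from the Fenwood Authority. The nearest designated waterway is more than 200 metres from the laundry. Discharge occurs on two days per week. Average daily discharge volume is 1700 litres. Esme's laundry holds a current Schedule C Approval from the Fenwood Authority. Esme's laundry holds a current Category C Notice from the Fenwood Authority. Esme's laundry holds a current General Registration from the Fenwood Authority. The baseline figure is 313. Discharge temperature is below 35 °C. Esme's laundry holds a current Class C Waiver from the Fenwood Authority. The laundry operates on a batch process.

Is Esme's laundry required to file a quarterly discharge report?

Exception (a)'s conditions are all satisfied: the baseline figure is 313, below the 410 limit; the facility's operating hours per week are 72, less than the 76 limit. Applying paragraphs (e)–(j): (e) is triggered (the reportable unit count is 75, meeting the 61 threshold), but yields to (f): (f) operates against (e): a current Schedule C Approval is held. (g) would limit (f) — a current Class C Waiver is held — but (h) sets (g) aside: (h) operates against (g): aggregate throughput is 4,140 units, meeting the 3,500 units threshold. (i) would limit (h) — a current Provisional Certificate is held — but (j) sets (i) aside: (j) operates against (i): the reference index is 1,017, meeting the 849 threshold. Exception (a) stands.
Exception (b) fails — no General Permit is held.
Exception (c) requires that the wastewater contains only substances listed in Schedule A; but the wastewater includes a non-Schedule-A substance, so (c) is unavailable.
All of (d)'s requirements are met (a current General Registration is held; the facility operates on a batch process; discharge occurs on no more than two days per week). Turning to paragraphs (m)–(n): (m) operates against (d): a current Category C Notice is held. (n) does not operate here (discharge temperature is below 35 °C), so (m) stands. Exception (d) does not apply.

No — exception (a) applies; Esme's laundry is not required to file a quarterly discharge report.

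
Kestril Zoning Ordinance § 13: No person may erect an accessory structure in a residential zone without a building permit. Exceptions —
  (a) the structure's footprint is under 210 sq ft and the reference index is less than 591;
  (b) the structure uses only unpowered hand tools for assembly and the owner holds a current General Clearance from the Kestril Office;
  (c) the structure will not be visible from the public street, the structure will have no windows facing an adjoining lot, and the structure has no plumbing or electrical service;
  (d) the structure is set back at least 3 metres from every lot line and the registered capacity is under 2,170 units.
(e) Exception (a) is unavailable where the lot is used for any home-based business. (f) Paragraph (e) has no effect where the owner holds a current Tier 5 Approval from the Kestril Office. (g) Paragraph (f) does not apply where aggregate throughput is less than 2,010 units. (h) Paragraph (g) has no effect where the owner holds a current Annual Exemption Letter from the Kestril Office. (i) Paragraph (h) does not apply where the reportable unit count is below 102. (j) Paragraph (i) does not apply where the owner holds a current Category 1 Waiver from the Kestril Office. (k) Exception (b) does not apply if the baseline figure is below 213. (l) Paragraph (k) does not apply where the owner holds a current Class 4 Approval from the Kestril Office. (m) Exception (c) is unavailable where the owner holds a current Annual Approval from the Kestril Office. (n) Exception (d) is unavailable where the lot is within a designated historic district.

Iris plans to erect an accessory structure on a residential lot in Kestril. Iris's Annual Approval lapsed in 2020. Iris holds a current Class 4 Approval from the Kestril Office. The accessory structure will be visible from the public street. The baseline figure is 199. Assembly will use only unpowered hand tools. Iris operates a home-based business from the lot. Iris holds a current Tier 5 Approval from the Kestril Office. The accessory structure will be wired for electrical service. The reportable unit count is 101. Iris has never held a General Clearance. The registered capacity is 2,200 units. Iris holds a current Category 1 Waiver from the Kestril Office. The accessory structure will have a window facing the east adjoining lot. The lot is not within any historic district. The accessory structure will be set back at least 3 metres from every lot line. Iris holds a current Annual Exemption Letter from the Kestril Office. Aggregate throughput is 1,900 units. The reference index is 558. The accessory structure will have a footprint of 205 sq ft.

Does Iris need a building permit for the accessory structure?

Exception (a)'s conditions are all satisfied: the structure's footprint is 205 sq ft, under the 210 sq ft limit; the reference index is 558, less than the 591 limit. As to paragraphs (e)–(j): (e) applies (a home-based business operates on the lot), but is overridden by (f): (f) applies — a current Tier 5 Approval is held. (g) would limit (f) — aggregate throughput is 1,900 units, less than the 2,010 units limit — but (h) sets (g) aside: (h) operates against (g): a current Annual Exemption Letter is held. (i) is engaged (the reportable unit count is 101, below the 102 limit), but is overridden by (j): (j) operates against (i): a current Category 1 Waiver is held. (a) remains available.
Exception (b) requires that the owner holds a current General Clearance from the Kestril Office; but there is no General Clearance in force, so (b) is unavailable.
Exception (c) fails — the structure will be visible from the street.
Exception (d) fails — the registered capacity is 2,200 units, not under 2,170 units.

No — exception (a) applies; Iris does not need a building permit.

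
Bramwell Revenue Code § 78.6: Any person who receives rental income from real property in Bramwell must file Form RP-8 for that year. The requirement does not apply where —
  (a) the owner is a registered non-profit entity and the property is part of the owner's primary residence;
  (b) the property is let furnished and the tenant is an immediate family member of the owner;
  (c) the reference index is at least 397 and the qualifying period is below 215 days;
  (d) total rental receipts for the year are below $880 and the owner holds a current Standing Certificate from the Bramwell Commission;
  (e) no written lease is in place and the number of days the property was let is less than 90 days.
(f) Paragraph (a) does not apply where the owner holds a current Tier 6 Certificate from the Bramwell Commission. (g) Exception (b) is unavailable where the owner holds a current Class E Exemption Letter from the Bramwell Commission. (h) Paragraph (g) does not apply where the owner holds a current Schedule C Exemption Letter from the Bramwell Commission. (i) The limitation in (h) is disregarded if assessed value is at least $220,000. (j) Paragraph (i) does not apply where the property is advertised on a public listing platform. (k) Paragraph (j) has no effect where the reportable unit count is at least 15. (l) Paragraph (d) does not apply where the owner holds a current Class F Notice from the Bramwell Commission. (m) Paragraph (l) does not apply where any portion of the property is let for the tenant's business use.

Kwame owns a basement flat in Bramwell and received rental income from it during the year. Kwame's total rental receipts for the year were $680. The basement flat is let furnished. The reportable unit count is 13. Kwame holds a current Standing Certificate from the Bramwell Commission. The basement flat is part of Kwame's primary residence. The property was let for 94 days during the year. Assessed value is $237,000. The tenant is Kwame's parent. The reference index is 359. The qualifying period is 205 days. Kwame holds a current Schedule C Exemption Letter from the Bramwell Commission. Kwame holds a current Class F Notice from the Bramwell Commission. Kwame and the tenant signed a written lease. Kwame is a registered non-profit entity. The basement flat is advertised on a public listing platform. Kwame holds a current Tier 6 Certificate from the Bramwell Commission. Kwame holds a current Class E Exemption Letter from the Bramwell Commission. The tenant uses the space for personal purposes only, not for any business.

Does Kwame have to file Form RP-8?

Exception (a) is satisfied on its face — Kwame is a registered non-profit; the basement flat is part of the primary residence. However, paragraph (f) must be considered: (f) operates against (a): a current Tier 6 Certificate is held. Exception (a) does not apply.
Exception (b)'s conditions are all satisfied: the property is let furnished; the tenant is an immediate family member. Applying paragraphs (g)–(k): (g) operates (a current Class E Exemption Letter is held), but is overridden by (h): (h) is triggered — a current Schedule C Exemption Letter is held. (i) operates (assessed value is $237,000, meeting the $220,000 threshold), but is set aside by (j): (j) is engaged — the property is publicly advertised. (k), which would lift (j), is not engaged — the reportable unit count is 13, short of 15. Exception (b) stands.
Exception (c) requires that the reference index is at least 397; but the reference index is 359, short of 397, so (c) is unavailable.
Exception (d)'s conditions are all satisfied: total rental receipts for the year are $680, below the $880 limit; a current Standing Certificate is held. But: (l) operates against (d): a current Class F Notice is held. (m) is not triggered (the space is used for personal purposes only), so (l) stands. Exception (d) does not apply.
Exception (e) does not apply: a written lease is in place.

No — exception (b) applies; Kwame is not required to file Form RP-8.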